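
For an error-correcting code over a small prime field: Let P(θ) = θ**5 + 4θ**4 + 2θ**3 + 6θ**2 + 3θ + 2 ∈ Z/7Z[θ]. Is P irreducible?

No

Check for roots in Z/7Z: P(0) = 2; P(1) = 4; P(2) = 4; P(3) = 0 → root; P(4) = 4; P(5) = 1; P(6) = 6.
P(3) = 0, so (θ − 3) divides P(θ); P is reducible.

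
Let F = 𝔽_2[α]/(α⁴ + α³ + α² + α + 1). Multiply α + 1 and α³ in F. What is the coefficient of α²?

Multiply in 𝔽_2[α]: (α + 1)·(α³) = α⁴ + α³.
Reduce using α⁴ ≡ α³ + α² + α + 1 (mod α⁴ + α³ + α² + α + 1).
Reduced: α² + α + 1.

1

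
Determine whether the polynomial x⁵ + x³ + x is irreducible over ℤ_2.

No

Write m(x) = x⁵ + x³ + x.
Check for roots in ℤ_2: m(0) = 0 → root; m(1) = 1.
m(0) = 0, so (x) divides m(x); m is reducible.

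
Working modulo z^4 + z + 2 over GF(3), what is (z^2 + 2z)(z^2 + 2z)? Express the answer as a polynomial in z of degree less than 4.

Multiply in GF(3)[z]: (z^2 + 2z)·(z^2 + 2z) = z^4 + z^3 + z^2.
Reduce using z^4 ≡ 2z + 1 (mod z^4 + z + 2).
Reduced: z^3 + z^2 + 2z + 1.

z^3 + z^2 + 2z + 1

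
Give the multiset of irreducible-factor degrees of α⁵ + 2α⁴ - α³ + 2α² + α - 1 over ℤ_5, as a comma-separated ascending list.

Write h(α) = α⁵ + 2α⁴ - α³ + 2α² + α - 1.
Roots in ℤ_5: h(0) = 4; h(1) = 4; h(2) = 0 → root; h(3) = 3; h(4) = 2.
Linear factors from roots: (α - 2).
Complete factorization: h(α) = (α - 2)·(α² + α + 1)·(α² - 2α - 2).
Factor degrees with multiplicity: 1 + 2 + 2 = 5.

1, 2, 2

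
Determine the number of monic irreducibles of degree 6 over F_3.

Gauss's count: N_{3}(6) = (1/6) Σ_{d|6} μ(6/d)·3^d.
Divisors of 6: 1, 2, 3, 6; μ(6/d) for each: 1, -1, -1, 1.
Σ = 3^1 − 3^2 − 3^3 + 3^6 = 696.
N = 696/6 = 116.

116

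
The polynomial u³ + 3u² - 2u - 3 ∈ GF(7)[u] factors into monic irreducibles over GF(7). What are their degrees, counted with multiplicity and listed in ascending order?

3

Write h(u) = u³ + 3u² - 2u - 3.
Complete factorization: h(u) = (u³ + 3u² - 2u - 3).
Factor degrees with multiplicity: 3 = 3.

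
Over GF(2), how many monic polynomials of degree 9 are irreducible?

x^(2^9) − x is the product of all monic irreducibles of degree dividing 9; Möbius inversion gives N = (1/9) Σ μ(9/d)·2^d.
Divisors of 9: 1, 3, 9; μ(9/d) for each: 0, -1, 1.
Σ = − 2^3 + 2^9 = 504.
N = 504/9 = 56.

56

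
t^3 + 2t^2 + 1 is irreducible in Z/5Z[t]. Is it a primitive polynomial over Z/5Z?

Write f(t) = t^3 + 2t^2 + 1.
|GF(5^3)^×| = 5^3 − 1 = 124. Prime factorization: 124 = 2^2·31.
f is primitive ⇔ t has order 124 in GF(5)[t]/(f), i.e. t^(124/q) ≠ 1 for each prime q | 124.
t^(62) mod f = 1
t^(4) mod f = 4t^2 + 4t + 2.
Since t^(62) = 1, the order of t divides 62 < 124; not primitive.

No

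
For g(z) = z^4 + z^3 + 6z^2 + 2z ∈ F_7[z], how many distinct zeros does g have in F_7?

Evaluate at each of the 7 elements of F_7:
g(0) = 0 → root; g(1) = 3; g(2) = 3; g(3) = 0 → root; g(4) = 4; g(5) = 0 → root; g(6) = 4.
Roots: {0, 3, 5}.

3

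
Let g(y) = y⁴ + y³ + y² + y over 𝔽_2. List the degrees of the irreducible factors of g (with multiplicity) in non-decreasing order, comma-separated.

Roots in 𝔽_2: g(0) = 0 → root; g(1) = 0 → root.
Linear factors from roots: (y), (y + 1).
Complete factorization: g(y) = (y)·(y + 1)^3.
Factor degrees with multiplicity: 1 + 1 + 1 + 1 = 4.

1, 1, 1, 1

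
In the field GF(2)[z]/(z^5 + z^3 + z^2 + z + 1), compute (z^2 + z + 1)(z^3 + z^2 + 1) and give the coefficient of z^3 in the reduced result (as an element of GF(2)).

Multiply in GF(2)[z]: (z^2 + z + 1)·(z^3 + z^2 + 1) = z^5 + z + 1.
Reduce using z^5 ≡ z^3 + z^2 + z + 1 (mod z^5 + z^3 + z^2 + z + 1).
Reduced: z^3 + z^2.

1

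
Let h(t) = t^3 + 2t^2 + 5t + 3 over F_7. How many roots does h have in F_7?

3

Evaluate at each of the 7 elements of F_7:
h(0) = 3; h(1) = 4; h(2) = 1; h(3) = 0 → root; h(4) = 0 → root; h(5) = 0 → root; h(6) = 6.
Roots: {3, 4, 5}.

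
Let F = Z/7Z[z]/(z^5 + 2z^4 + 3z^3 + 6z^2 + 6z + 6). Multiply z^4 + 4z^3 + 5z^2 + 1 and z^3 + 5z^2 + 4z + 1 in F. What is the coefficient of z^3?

4

Multiply in Z/7Z[z]: (z^4 + 4z^3 + 5z^2 + 1)·(z^3 + 5z^2 + 4z + 1) = z^7 + 2z^6 + z^5 + 4z^3 + 3z^2 + 4z + 1.
Reduce using z^5 ≡ 5z^4 + 4z^3 + z^2 + z + 1 (mod z^5 + 2z^4 + 3z^3 + 6z^2 + 6z + 6).
Reduced: 5z^4 + 4z^3 + 2z^2 + 2z + 6.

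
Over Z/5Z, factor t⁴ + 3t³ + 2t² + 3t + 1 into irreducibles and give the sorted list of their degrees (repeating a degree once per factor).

Write h(t) = t⁴ + 3t³ + 2t² + 3t + 1.
Roots in Z/5Z: h(0) = 1; h(1) = 0 → root; h(2) = 0 → root; h(3) = 0 → root; h(4) = 3.
Linear factors from roots: (t + 4), (t + 3), (t + 2).
Complete factorization: h(t) = (t + 2)·(t + 3)·(t + 4)^2.
Factor degrees with multiplicity: 1 + 1 + 1 + 1 = 4.

1, 1, 1, 1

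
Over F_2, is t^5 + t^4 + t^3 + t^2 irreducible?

No

Write g(t) = t^5 + t^4 + t^3 + t^2.
Check for roots in F_2: g(0) = 0 → root; g(1) = 0 → root.
g(0) = 0, so (t) divides g(t); g is reducible.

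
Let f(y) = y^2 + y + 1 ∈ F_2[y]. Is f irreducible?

Yes

Check for roots in F_2: f(0) = 1; f(1) = 1.
No roots. A degree-2 polynomial over a field with no linear factor is irreducible.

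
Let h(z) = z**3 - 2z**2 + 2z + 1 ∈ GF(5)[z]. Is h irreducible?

Check for roots in GF(5): h(0) = 1; h(1) = 2; h(2) = 0 → root; h(3) = 1; h(4) = 1.
h(2) = 0, so (z − 2) divides h(z); h is reducible.

No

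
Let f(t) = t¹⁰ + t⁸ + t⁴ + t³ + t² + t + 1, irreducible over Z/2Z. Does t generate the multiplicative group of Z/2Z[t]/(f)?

|GF(2^10)^×| = 2^10 − 1 = 1023. Prime factorization: 1023 = 3·11·31.
f is primitive ⇔ t has order 1023 in GF(2)[t]/(f), i.e. t^(1023/q) ≠ 1 for each prime q | 1023.
t^(341) mod f = 1
t^(93) mod f = t⁹ + t⁸ + t⁷ + t⁶ + t⁵.
t^(33) mod f = t⁸ + t⁶ + t⁵ + t² + 1.
Since t^(341) = 1, the order of t divides 341 < 1023; not primitive.

No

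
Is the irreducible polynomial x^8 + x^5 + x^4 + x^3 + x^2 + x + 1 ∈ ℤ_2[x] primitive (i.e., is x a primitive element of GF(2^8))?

Write f(x) = x^8 + x^5 + x^4 + x^3 + x^2 + x + 1.
|GF(2^8)^×| = 2^8 − 1 = 255. Prime factorization: 255 = 3·5·17.
f is primitive ⇔ x has order 255 in GF(2)[x]/(f), i.e. x^(255/q) ≠ 1 for each prime q | 255.
x^(85) mod f = 1
x^(51) mod f = x^7 + x^5 + x^3 + x^2 + x + 1.
x^(15) mod f = x^6 + x^3 + x + 1.
Since x^(85) = 1, the order of x divides 85 < 255; not primitive.

No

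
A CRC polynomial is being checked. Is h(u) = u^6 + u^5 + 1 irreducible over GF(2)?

Yes

Check for roots in GF(2): h(0) = 1; h(1) = 1.
No roots, so no linear factors.
Monic irreducibles of degree 2 over GF(2): u^2 + u + 1.
None of them divide h (all give nonzero remainder).
Monic irreducibles of degree 3 over GF(2): u^3 + u + 1, u^3 + u^2 + 1.
None of them divide h (all give nonzero remainder).
No irreducible factor of degree ≤ 3 exists, so h is irreducible over GF(2).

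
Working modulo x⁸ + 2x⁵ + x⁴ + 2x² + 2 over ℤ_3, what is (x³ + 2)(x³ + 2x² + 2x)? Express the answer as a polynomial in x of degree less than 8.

Multiply in ℤ_3[x]: (x³ + 2)·(x³ + 2x² + 2x) = x⁶ + 2x⁵ + 2x⁴ + 2x³ + x² + x.
Reduced: x⁶ + 2x⁵ + 2x⁴ + 2x³ + x² + x.

x^6 + 2x^5 + 2x^4 + 2x^3 + x^2 + x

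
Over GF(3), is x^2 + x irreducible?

No

Write m(x) = x^2 + x.
Check for roots in GF(3): m(0) = 0 → root; m(1) = 2; m(2) = 0 → root.
m(0) = 0, so (x) divides m(x); m is reducible.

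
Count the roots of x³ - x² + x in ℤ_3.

2

Write P(x) = x³ - x² + x.
Evaluate at each of the 3 elements of ℤ_3:
P(0) = 0 → root; P(1) = 1; P(2) = 0 → root.
Roots: {0, 2}.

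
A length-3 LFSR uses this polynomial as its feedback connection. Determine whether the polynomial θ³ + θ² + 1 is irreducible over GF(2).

Write h(θ) = θ³ + θ² + 1.
Check for roots in GF(2): h(0) = 1; h(1) = 1.
No roots. A degree-3 polynomial over a field with no linear factor is irreducible.

Yes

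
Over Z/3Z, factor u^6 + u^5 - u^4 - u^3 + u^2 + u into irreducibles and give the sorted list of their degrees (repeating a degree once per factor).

Write f(u) = u^6 + u^5 - u^4 - u^3 + u^2 + u.
Roots in Z/3Z: f(0) = 0 → root; f(1) = 2; f(2) = 0 → root.
Linear factors from roots: (u), (u + 1).
Complete factorization: f(u) = (u)·(u + 1)·(u^2 + 1)^2.
Factor degrees with multiplicity: 1 + 1 + 2 + 2 = 6.

1, 1, 2, 2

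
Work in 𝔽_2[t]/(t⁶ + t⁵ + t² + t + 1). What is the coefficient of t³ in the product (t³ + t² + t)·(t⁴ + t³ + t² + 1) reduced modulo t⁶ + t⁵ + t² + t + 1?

1

Multiply in 𝔽_2[t]: (t³ + t² + t)·(t⁴ + t³ + t² + 1) = t⁷ + t⁵ + t² + t.
Reduce using t⁶ ≡ t⁵ + t² + t + 1 (mod t⁶ + t⁵ + t² + t + 1).
Reduced: t³ + t² + t + 1.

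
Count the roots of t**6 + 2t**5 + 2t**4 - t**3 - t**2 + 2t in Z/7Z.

Write f(t) = t**6 + 2t**5 + 2t**4 - t**3 - t**2 + 2t.
Evaluate at each of the 7 elements of Z/7Z:
f(0) = 0 → root; f(1) = 5; f(2) = 5; f(3) = 3; f(4) = 4; f(5) = 4; f(6) = 6.
Roots: {0}.

1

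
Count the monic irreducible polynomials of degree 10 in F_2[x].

99

The number of monic irreducibles of degree 10 over GF(2) is (1/10)·Σ_{d∣10} μ(10/d) 2^d.
Divisors of 10: 1, 2, 5, 10; μ(10/d) for each: 1, -1, -1, 1.
Σ = 2^1 − 2^2 − 2^5 + 2^10 = 990.
N = 990/10 = 99.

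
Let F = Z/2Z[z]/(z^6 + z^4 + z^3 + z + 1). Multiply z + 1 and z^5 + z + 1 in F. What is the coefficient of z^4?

Multiply in Z/2Z[z]: (z + 1)·(z^5 + z + 1) = z^6 + z^5 + z^2 + 1.
Reduce using z^6 ≡ z^4 + z^3 + z + 1 (mod z^6 + z^4 + z^3 + z + 1).
Reduced: z^5 + z^4 + z^3 + z^2 + z.

1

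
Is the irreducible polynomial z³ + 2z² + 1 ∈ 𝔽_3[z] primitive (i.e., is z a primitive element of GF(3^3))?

Write f(z) = z³ + 2z² + 1.
|GF(3^3)^×| = 3^3 − 1 = 26. Prime factorization: 26 = 2·13.
f is primitive ⇔ z has order 26 in GF(3)[z]/(f), i.e. z^(26/q) ≠ 1 for each prime q | 26.
z^(13) mod f = 2.
z^(2) mod f = z².
None equal 1, so z has full order 26; f is primitive.

Yes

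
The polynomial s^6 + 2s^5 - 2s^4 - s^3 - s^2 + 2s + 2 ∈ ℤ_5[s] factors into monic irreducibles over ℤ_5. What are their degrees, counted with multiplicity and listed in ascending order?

Write g(s) = s^6 + 2s^5 - 2s^4 - s^3 - s^2 + 2s + 2.
Roots in ℤ_5: g(0) = 2; g(1) = 3; g(2) = 0 → root; g(3) = 0 → root; g(4) = 2.
Linear factors from roots: (s - 2), (s + 2).
Complete factorization: g(s) = (s + 2)·(s - 2)·(s^4 + 2s^3 + 2s^2 + 2s + 2).
Factor degrees with multiplicity: 1 + 1 + 4 = 6.

1, 1, 4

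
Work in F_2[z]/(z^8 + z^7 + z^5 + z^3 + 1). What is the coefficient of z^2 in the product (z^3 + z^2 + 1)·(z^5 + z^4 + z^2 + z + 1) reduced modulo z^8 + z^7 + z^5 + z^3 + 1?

0

Multiply in F_2[z]: (z^3 + z^2 + 1)·(z^5 + z^4 + z^2 + z + 1) = z^8 + z^6 + z^4 + z + 1.
Reduce using z^8 ≡ z^7 + z^5 + z^3 + 1 (mod z^8 + z^7 + z^5 + z^3 + 1).
Reduced: z^7 + z^6 + z^5 + z^4 + z^3 + z.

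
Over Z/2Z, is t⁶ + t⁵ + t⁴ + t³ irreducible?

Write h(t) = t⁶ + t⁵ + t⁴ + t³.
Check for roots in Z/2Z: h(0) = 0 → root; h(1) = 0 → root.
h(0) = 0, so (t) divides h(t); h is reducible.

No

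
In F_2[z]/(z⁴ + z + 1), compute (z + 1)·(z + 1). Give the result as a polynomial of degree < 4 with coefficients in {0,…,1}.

z^2 + 1

Multiply in F_2[z]: (z + 1)·(z + 1) = z² + 1.
Reduced: z² + 1.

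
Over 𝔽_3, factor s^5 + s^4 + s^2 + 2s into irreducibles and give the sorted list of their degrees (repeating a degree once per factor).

Write g(s) = s^5 + s^4 + s^2 + 2s.
Roots in 𝔽_3: g(0) = 0 → root; g(1) = 2; g(2) = 2.
Linear factors from roots: (s).
Complete factorization: g(s) = (s)·(s^2 + 1)·(s^2 + s + 2).
Factor degrees with multiplicity: 1 + 2 + 2 = 5.

1, 2, 2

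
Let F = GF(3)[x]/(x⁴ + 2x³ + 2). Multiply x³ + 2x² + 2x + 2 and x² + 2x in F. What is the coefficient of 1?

2

Multiply in GF(3)[x]: (x³ + 2x² + 2x + 2)·(x² + 2x) = x⁵ + x⁴ + x.
Reduce using x⁴ ≡ x³ + 1 (mod x⁴ + 2x³ + 2).
Reduced: 2x³ + 2x + 2.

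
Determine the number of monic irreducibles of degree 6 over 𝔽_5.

2580

The number of monic irreducibles of degree 6 over GF(5) is (1/6)·Σ_{d∣6} μ(6/d) 5^d.
Divisors of 6: 1, 2, 3, 6; μ(6/d) for each: 1, -1, -1, 1.
Σ = 5^1 − 5^2 − 5^3 + 5^6 = 15480.
N = 15480/6 = 2580.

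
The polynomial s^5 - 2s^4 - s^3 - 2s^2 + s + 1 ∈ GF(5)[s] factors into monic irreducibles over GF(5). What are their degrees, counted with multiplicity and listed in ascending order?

Write f(s) = s^5 - 2s^4 - s^3 - 2s^2 + s + 1.
Roots in GF(5): f(0) = 1; f(1) = 3; f(2) = 2; f(3) = 0 → root; f(4) = 1.
Linear factors from roots: (s + 2).
Complete factorization: f(s) = (s + 2)·(s^2 + 2s - 2)·(s^2 - s + 1).
Factor degrees with multiplicity: 1 + 2 + 2 = 5.

1, 2, 2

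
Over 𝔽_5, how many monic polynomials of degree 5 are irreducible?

624

By the necklace-counting formula, N_5(5) = (1/5) Σ_{d|5} μ(5/d)·5^d.
Divisors of 5: 1, 5; μ(5/d) for each: -1, 1.
Σ = − 5^1 + 5^5 = 3120.
N = 3120/5 = 624.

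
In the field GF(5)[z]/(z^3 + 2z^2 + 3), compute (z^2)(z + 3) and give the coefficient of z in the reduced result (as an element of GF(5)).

Multiply in GF(5)[z]: (z^2)·(z + 3) = z^3 + 3z^2.
Reduce using z^3 ≡ 3z^2 + 2 (mod z^3 + 2z^2 + 3).
Reduced: z^2 + 2.

0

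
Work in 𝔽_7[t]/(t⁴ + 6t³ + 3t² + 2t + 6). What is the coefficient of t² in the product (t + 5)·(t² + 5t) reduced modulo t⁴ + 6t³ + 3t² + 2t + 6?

3

Multiply in 𝔽_7[t]: (t + 5)·(t² + 5t) = t³ + 3t² + 4t.
Reduced: t³ + 3t² + 4t.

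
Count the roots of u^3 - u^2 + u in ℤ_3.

2

Write P(u) = u^3 - u^2 + u.
Evaluate at each of the 3 elements of ℤ_3:
P(0) = 0 → root; P(1) = 1; P(2) = 0 → root.
Roots: {0, 2}.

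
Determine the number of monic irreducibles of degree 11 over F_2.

186

Gauss's count: N_{2}(11) = (1/11) Σ_{d|11} μ(11/d)·2^d.
Divisors of 11: 1, 11; μ(11/d) for each: -1, 1.
Σ = − 2^1 + 2^11 = 2046.
N = 2046/11 = 186.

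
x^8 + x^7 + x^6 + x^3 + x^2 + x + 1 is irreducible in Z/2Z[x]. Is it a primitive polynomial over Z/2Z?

Write f(x) = x^8 + x^7 + x^6 + x^3 + x^2 + x + 1.
|GF(2^8)^×| = 2^8 − 1 = 255. Prime factorization: 255 = 3·5·17.
f is primitive ⇔ x has order 255 in GF(2)[x]/(f), i.e. x^(255/q) ≠ 1 for each prime q | 255.
x^(85) mod f = x^5 + x^4 + x^3 + x^2 + 1.
x^(51) mod f = x^6 + x^3.
x^(15) mod f = x^5 + x^4 + x^3 + x + 1.
None equal 1, so x has full order 255; f is primitive.

Yes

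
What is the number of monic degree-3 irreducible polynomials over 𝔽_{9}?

By the necklace-counting formula, N_9(3) = (1/3) Σ_{d|3} μ(3/d)·9^d.
Divisors of 3: 1, 3; μ(3/d) for each: -1, 1.
Σ = − 9^1 + 9^3 = 720.
N = 720/3 = 240.

240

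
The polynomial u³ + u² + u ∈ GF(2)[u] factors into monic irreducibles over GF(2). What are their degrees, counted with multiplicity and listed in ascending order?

Write f(u) = u³ + u² + u.
Roots in GF(2): f(0) = 0 → root; f(1) = 1.
Linear factors from roots: (u).
Complete factorization: f(u) = (u)·(u² + u + 1).
Factor degrees with multiplicity: 1 + 2 = 3.

1, 2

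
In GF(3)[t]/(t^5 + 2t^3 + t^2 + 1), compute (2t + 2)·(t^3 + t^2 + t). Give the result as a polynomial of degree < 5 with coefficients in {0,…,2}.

2t^4 + t^3 + t^2 + 2t

Multiply in GF(3)[t]: (2t + 2)·(t^3 + t^2 + t) = 2t^4 + t^3 + t^2 + 2t.
Reduced: 2t^4 + t^3 + t^2 + 2t.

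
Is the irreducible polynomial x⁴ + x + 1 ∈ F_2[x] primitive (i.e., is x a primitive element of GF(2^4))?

Write f(x) = x⁴ + x + 1.
|GF(2^4)^×| = 2^4 − 1 = 15. Prime factorization: 15 = 3·5.
f is primitive ⇔ x has order 15 in GF(2)[x]/(f), i.e. x^(15/q) ≠ 1 for each prime q | 15.
x^(5) mod f = x² + x.
x^(3) mod f = x³.
None equal 1, so x has full order 15; f is primitive.

Yes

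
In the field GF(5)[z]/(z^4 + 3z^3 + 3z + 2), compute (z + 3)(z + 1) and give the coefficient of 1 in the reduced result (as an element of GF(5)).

3

Multiply in GF(5)[z]: (z + 3)·(z + 1) = z^2 + 4z + 3.
Reduced: z^2 + 4z + 3.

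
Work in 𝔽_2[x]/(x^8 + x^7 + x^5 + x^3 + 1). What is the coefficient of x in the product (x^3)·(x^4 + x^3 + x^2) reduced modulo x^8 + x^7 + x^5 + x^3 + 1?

Multiply in 𝔽_2[x]: (x^3)·(x^4 + x^3 + x^2) = x^7 + x^6 + x^5.
Reduced: x^7 + x^6 + x^5.

0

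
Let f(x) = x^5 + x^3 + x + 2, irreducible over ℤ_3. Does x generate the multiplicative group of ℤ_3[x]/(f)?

No

|GF(3^5)^×| = 3^5 − 1 = 242. Prime factorization: 242 = 2·11^2.
f is primitive ⇔ x has order 242 in GF(3)[x]/(f), i.e. x^(242/q) ≠ 1 for each prime q | 242.
x^(121) mod f = 1
x^(22) mod f = x^4 + x^2 + 2.
Since x^(121) = 1, the order of x divides 121 < 242; not primitive.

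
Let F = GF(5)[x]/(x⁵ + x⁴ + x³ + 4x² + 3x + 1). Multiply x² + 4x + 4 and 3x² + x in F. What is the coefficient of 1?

0

Multiply in GF(5)[x]: (x² + 4x + 4)·(3x² + x) = 3x⁴ + 3x³ + x² + 4x.
Reduced: 3x⁴ + 3x³ + x² + 4x.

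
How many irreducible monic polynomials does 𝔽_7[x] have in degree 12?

1153430600

The number of monic irreducibles of degree 12 over GF(7) is (1/12)·Σ_{d∣12} μ(12/d) 7^d.
Divisors of 12: 1, 2, 3, 4, 6, 12; μ(12/d) for each: 0, 1, 0, -1, -1, 1.
Σ = 7^2 − 7^4 − 7^6 + 7^12 = 13841167200.
N = 13841167200/12 = 1153430600.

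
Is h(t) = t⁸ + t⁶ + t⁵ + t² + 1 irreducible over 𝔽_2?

Check for roots in 𝔽_2: h(0) = 1; h(1) = 1.
No roots, so no linear factors.
Monic irreducibles of degree 2 over GF(2): t² + t + 1.
None of them divide h (all give nonzero remainder).
Monic irreducibles of degree 3 over GF(2): t³ + t + 1, t³ + t² + 1.
None of them divide h (all give nonzero remainder).
Monic irreducibles of degree 4 over GF(2): t⁴ + t + 1, t⁴ + t³ + 1, t⁴ + t³ + t² + t + 1.
None of them divide h (all give nonzero remainder).
No irreducible factor of degree ≤ 4 exists, so h is irreducible over GF(2).

Yes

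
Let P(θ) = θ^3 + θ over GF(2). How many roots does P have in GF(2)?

2

Evaluate at each of the 2 elements of GF(2):
P(0) = 0 → root; P(1) = 0 → root.
Roots: {0, 1}.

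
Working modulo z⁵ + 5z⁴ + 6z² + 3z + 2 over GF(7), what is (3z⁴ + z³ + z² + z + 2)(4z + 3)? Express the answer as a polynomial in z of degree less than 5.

Multiply in GF(7)[z]: (3z⁴ + z³ + z² + z + 2)·(4z + 3) = 5z⁵ + 6z⁴ + 4z + 6.
Reduce using z⁵ ≡ 2z⁴ + z² + 4z + 5 (mod z⁵ + 5z⁴ + 6z² + 3z + 2).
Reduced: 2z⁴ + 5z² + 3z + 3.

2z^4 + 5z^2 + 3z + 3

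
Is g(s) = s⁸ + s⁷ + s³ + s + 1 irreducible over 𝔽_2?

Yes

Check for roots in 𝔽_2: g(0) = 1; g(1) = 1.
No roots, so no linear factors.
Monic irreducibles of degree 2 over GF(2): s² + s + 1.
None of them divide g (all give nonzero remainder).
Monic irreducibles of degree 3 over GF(2): s³ + s + 1, s³ + s² + 1.
None of them divide g (all give nonzero remainder).
Monic irreducibles of degree 4 over GF(2): s⁴ + s + 1, s⁴ + s³ + 1, s⁴ + s³ + s² + s + 1.
None of them divide g (all give nonzero remainder).
No irreducible factor of degree ≤ 4 exists, so g is irreducible over GF(2).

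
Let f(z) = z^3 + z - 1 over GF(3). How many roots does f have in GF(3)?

1

Evaluate at each of the 3 elements of GF(3):
f(0) = 2; f(1) = 1; f(2) = 0 → root.
Roots: {2}.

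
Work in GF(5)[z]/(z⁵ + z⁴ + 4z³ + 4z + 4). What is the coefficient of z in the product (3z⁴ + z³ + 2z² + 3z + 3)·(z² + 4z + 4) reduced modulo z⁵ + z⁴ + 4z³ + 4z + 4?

2

Multiply in GF(5)[z]: (3z⁴ + z³ + 2z² + 3z + 3)·(z² + 4z + 4) = 3z⁶ + 3z⁵ + 3z⁴ + 3z² + 4z + 2.
Reduce using z⁵ ≡ 4z⁴ + z³ + z + 1 (mod z⁵ + z⁴ + 4z³ + 4z + 4).
Reduced: z⁴ + z² + 2z + 2.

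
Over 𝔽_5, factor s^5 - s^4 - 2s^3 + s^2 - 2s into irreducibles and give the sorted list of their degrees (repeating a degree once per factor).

1, 1, 3

Write g(s) = s^5 - s^4 - 2s^3 + s^2 - 2s.
Roots in 𝔽_5: g(0) = 0 → root; g(1) = 2; g(2) = 0 → root; g(3) = 1; g(4) = 3.
Linear factors from roots: (s), (s - 2).
Complete factorization: g(s) = (s)·(s - 2)·(s^3 + s^2 + 1).
Factor degrees with multiplicity: 1 + 1 + 3 = 5.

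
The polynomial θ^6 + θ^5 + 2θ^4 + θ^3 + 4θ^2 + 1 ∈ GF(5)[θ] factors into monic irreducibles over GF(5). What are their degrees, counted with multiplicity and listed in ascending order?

1, 1, 2, 2

Write g(θ) = θ^6 + θ^5 + 2θ^4 + θ^3 + 4θ^2 + 1.
Roots in GF(5): g(0) = 1; g(1) = 0 → root; g(2) = 3; g(3) = 3; g(4) = 1.
Linear factors from roots: (θ + 4).
Complete factorization: g(θ) = (θ + 4)^2·(θ^2 + θ + 2)·(θ^2 + 2θ + 3).
Factor degrees with multiplicity: 1 + 1 + 2 + 2 = 6.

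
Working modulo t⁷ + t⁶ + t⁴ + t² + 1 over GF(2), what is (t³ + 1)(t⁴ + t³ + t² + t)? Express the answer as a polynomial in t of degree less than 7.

t^5 + t^4 + t^3 + t + 1

Multiply in GF(2)[t]: (t³ + 1)·(t⁴ + t³ + t² + t) = t⁷ + t⁶ + t⁵ + t³ + t² + t.
Reduce using t⁷ ≡ t⁶ + t⁴ + t² + 1 (mod t⁷ + t⁶ + t⁴ + t² + 1).
Reduced: t⁵ + t⁴ + t³ + t + 1.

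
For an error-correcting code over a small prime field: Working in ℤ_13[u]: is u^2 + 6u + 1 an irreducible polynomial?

Yes

Write g(u) = u^2 + 6u + 1.
Check each element of ℤ_13 for a root: g(0)=1, g(1)=8, g(2)=4, g(3)=2, g(4)=2, g(5)=4, g(6)=8, g(7)=1, g(8)=9, g(9)=6, g(10)=5, g(11)=6, g(12)=9.
No roots. A degree-2 polynomial over a field with no linear factor is irreducible.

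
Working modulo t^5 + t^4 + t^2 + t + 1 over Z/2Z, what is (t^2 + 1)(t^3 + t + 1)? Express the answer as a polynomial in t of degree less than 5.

Multiply in Z/2Z[t]: (t^2 + 1)·(t^3 + t + 1) = t^5 + t^2 + t + 1.
Reduce using t^5 ≡ t^4 + t^2 + t + 1 (mod t^5 + t^4 + t^2 + t + 1).
Reduced: t^4.

t^4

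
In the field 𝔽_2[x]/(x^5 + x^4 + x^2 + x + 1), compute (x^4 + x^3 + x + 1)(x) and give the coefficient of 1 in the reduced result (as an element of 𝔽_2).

1

Multiply in 𝔽_2[x]: (x^4 + x^3 + x + 1)·(x) = x^5 + x^4 + x^2 + x.
Reduce using x^5 ≡ x^4 + x^2 + x + 1 (mod x^5 + x^4 + x^2 + x + 1).
Reduced: 1.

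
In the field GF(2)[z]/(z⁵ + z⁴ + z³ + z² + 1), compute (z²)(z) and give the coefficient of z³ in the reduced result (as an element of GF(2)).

Multiply in GF(2)[z]: (z²)·(z) = z³.
Reduced: z³.

1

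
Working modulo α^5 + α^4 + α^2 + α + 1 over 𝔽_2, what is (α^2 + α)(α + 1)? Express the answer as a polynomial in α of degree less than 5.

Multiply in 𝔽_2[α]: (α^2 + α)·(α + 1) = α^3 + α.
Reduced: α^3 + α.

α^3 + α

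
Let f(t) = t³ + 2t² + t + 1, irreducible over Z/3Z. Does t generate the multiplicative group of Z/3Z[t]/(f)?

Yes

|GF(3^3)^×| = 3^3 − 1 = 26. Prime factorization: 26 = 2·13.
f is primitive ⇔ t has order 26 in GF(3)[t]/(f), i.e. t^(26/q) ≠ 1 for each prime q | 26.
t^(13) mod f = 2.
t^(2) mod f = t².
None equal 1, so t has full order 26; f is primitive.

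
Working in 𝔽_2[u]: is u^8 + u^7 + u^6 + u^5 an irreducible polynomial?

Write h(u) = u^8 + u^7 + u^6 + u^5.
Check for roots in 𝔽_2: h(0) = 0 → root; h(1) = 0 → root.
h(0) = 0, so (u) divides h(u); h is reducible.

No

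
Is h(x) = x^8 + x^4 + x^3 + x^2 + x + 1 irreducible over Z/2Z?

Check for roots in Z/2Z: h(0) = 1; h(1) = 0 → root.
h(1) = 0, so (x − 1) divides h(x); h is reducible.

No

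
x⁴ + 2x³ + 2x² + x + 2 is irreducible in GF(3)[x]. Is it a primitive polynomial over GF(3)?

Write f(x) = x⁴ + 2x³ + 2x² + x + 2.
|GF(3^4)^×| = 3^4 − 1 = 80. Prime factorization: 80 = 2^4·5.
f is primitive ⇔ x has order 80 in GF(3)[x]/(f), i.e. x^(80/q) ≠ 1 for each prime q | 80.
x^(40) mod f = 2.
x^(16) mod f = x² + 2x.
None equal 1, so x has full order 80; f is primitive.

Yes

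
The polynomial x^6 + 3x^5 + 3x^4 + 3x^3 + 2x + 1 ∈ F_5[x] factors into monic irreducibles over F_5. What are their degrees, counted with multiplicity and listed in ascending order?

Write f(x) = x^6 + 3x^5 + 3x^4 + 3x^3 + 2x + 1.
Roots in F_5: f(0) = 1; f(1) = 3; f(2) = 2; f(3) = 4; f(4) = 2.
Complete factorization: f(x) = (x^6 + 3x^5 + 3x^4 + 3x^3 + 2x + 1).
Factor degrees with multiplicity: 6 = 6.

6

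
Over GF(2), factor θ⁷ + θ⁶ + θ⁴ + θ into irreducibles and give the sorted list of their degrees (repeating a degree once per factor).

Write h(θ) = θ⁷ + θ⁶ + θ⁴ + θ.
Roots in GF(2): h(0) = 0 → root; h(1) = 0 → root.
Linear factors from roots: (θ), (θ + 1).
Complete factorization: h(θ) = (θ)·(θ + 1)^3·(θ³ + θ + 1).
Factor degrees with multiplicity: 1 + 1 + 1 + 1 + 3 = 7.

1, 1, 1, 1, 3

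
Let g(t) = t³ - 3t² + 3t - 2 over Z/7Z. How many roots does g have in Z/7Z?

Evaluate at each of the 7 elements of Z/7Z:
g(0) = 5; g(1) = 6; g(2) = 0 → root; g(3) = 0 → root; g(4) = 5; g(5) = 0 → root; g(6) = 5.
Roots: {2, 3, 5}.

3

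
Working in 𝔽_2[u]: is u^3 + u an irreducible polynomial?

No

Write h(u) = u^3 + u.
Check for roots in 𝔽_2: h(0) = 0 → root; h(1) = 0 → root.
h(0) = 0, so (u) divides h(u); h is reducible.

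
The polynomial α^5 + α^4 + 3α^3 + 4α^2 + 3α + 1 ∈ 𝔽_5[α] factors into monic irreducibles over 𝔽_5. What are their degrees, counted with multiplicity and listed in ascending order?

1, 2, 2

Write f(α) = α^5 + α^4 + 3α^3 + 4α^2 + 3α + 1.
Roots in 𝔽_5: f(0) = 1; f(1) = 3; f(2) = 0 → root; f(3) = 1; f(4) = 4.
Linear factors from roots: (α + 3).
Complete factorization: f(α) = (α + 3)·(α^2 + 4α + 1)·(α^2 + 4α + 2).
Factor degrees with multiplicity: 1 + 2 + 2 = 5.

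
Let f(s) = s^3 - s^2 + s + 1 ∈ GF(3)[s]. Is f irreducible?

Yes

Check for roots in GF(3): f(0) = 1; f(1) = 2; f(2) = 1.
No roots. A degree-3 polynomial over a field with no linear factor is irreducible.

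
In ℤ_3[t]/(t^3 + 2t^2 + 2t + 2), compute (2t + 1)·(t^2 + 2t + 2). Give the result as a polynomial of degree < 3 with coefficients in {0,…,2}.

Multiply in ℤ_3[t]: (2t + 1)·(t^2 + 2t + 2) = 2t^3 + 2t^2 + 2.
Reduce using t^3 ≡ t^2 + t + 1 (mod t^3 + 2t^2 + 2t + 2).
Reduced: t^2 + 2t + 1.

t^2 + 2t + 1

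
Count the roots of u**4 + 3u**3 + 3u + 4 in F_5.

2

Write P(u) = u**4 + 3u**3 + 3u + 4.
Evaluate at each of the 5 elements of F_5:
P(0) = 4; P(1) = 1; P(2) = 0 → root; P(3) = 0 → root; P(4) = 4.
Roots: {2, 3}.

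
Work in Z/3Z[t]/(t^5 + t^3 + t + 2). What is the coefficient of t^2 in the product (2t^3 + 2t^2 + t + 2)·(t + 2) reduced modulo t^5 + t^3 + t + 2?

2

Multiply in Z/3Z[t]: (2t^3 + 2t^2 + t + 2)·(t + 2) = 2t^4 + 2t^2 + t + 1.
Reduced: 2t^4 + 2t^2 + t + 1.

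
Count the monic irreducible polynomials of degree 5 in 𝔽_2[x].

6

Gauss's count: N_{2}(5) = (1/5) Σ_{d|5} μ(5/d)·2^d.
Divisors of 5: 1, 5; μ(5/d) for each: -1, 1.
Σ = − 2^1 + 2^5 = 30.
N = 30/5 = 6.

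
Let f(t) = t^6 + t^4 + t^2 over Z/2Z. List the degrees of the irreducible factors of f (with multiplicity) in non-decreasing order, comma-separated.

1, 1, 2, 2

Roots in Z/2Z: f(0) = 0 → root; f(1) = 1.
Linear factors from roots: (t).
Complete factorization: f(t) = (t)^2·(t^2 + t + 1)^2.
Factor degrees with multiplicity: 1 + 1 + 2 + 2 = 6.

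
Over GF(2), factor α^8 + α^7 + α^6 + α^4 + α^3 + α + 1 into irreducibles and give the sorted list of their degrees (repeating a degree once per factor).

Write g(α) = α^8 + α^7 + α^6 + α^4 + α^3 + α + 1.
Roots in GF(2): g(0) = 1; g(1) = 1.
Complete factorization: g(α) = (α^2 + α + 1)·(α^3 + α + 1)^2.
Factor degrees with multiplicity: 2 + 3 + 3 = 8.

2, 3, 3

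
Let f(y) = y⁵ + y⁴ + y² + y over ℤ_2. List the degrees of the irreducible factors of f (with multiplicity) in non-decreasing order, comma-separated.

1, 1, 1, 2

Roots in ℤ_2: f(0) = 0 → root; f(1) = 0 → root.
Linear factors from roots: (y), (y + 1).
Complete factorization: f(y) = (y)·(y + 1)^2·(y² + y + 1).
Factor degrees with multiplicity: 1 + 1 + 1 + 2 = 5.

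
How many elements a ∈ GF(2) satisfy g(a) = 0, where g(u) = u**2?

Evaluate at each of the 2 elements of GF(2):
g(0) = 0 → root; g(1) = 1.
Roots: {0}.

1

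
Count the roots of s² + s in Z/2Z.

2

Write P(s) = s² + s.
Evaluate at each of the 2 elements of Z/2Z:
P(0) = 0 → root; P(1) = 0 → root.
Roots: {0, 1}.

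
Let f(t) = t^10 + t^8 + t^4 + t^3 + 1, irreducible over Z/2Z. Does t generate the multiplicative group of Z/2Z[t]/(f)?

Yes

|GF(2^10)^×| = 2^10 − 1 = 1023. Prime factorization: 1023 = 3·11·31.
f is primitive ⇔ t has order 1023 in GF(2)[t]/(f), i.e. t^(1023/q) ≠ 1 for each prime q | 1023.
t^(341) mod f = t^9 + t^8 + t^6 + t^5 + t^4 + t^3 + t^2 + t.
t^(93) mod f = t^7 + t^6 + t^5 + t^4 + t^2 + t + 1.
t^(33) mod f = t^6 + t^3 + t^2 + t + 1.
None equal 1, so t has full order 1023; f is primitive.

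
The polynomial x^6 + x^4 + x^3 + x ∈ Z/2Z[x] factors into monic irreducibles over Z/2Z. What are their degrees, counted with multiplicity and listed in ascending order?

Write h(x) = x^6 + x^4 + x^3 + x.
Roots in Z/2Z: h(0) = 0 → root; h(1) = 0 → root.
Linear factors from roots: (x), (x + 1).
Complete factorization: h(x) = (x)·(x + 1)^3·(x^2 + x + 1).
Factor degrees with multiplicity: 1 + 1 + 1 + 1 + 2 = 6.

1, 1, 1, 1, 2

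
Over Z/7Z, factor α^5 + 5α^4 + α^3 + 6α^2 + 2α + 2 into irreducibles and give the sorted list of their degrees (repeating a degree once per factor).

Write g(α) = α^5 + 5α^4 + α^3 + 6α^2 + 2α + 2.
Complete factorization: g(α) = (α^5 + 5α^4 + α^3 + 6α^2 + 2α + 2).
Factor degrees with multiplicity: 5 = 5.

5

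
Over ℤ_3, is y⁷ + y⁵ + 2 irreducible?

No

Write f(y) = y⁷ + y⁵ + 2.
Check for roots in ℤ_3: f(0) = 2; f(1) = 1; f(2) = 0 → root.
f(2) = 0, so (y − 2) divides f(y); f is reducible.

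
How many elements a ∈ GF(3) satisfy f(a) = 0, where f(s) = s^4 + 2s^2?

Evaluate at each of the 3 elements of GF(3):
f(0) = 0 → root; f(1) = 0 → root; f(2) = 0 → root.
Roots: {0, 1, 2}.

3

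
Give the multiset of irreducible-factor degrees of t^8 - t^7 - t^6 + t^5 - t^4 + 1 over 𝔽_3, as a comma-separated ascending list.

Write h(t) = t^8 - t^7 - t^6 + t^5 - t^4 + 1.
Roots in 𝔽_3: h(0) = 1; h(1) = 0 → root; h(2) = 0 → root.
Linear factors from roots: (t - 1), (t + 1).
Complete factorization: h(t) = (t - 1)·(t + 1)^5·(t^2 + t - 1).
Factor degrees with multiplicity: 1 + 1 + 1 + 1 + 1 + 1 + 2 = 8.

1, 1, 1, 1, 1, 1, 2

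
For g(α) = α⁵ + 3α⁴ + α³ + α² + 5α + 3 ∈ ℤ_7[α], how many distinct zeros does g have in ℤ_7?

3

Evaluate at each of the 7 elements of ℤ_7:
g(0) = 3; g(1) = 0 → root; g(2) = 0 → root; g(3) = 1; g(4) = 5; g(5) = 5; g(6) = 0 → root.
Roots: {1, 2, 6}.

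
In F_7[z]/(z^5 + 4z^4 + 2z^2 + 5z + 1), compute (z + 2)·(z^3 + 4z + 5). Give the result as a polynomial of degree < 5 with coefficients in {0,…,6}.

z^4 + 2z^3 + 4z^2 + 6z + 3

Multiply in F_7[z]: (z + 2)·(z^3 + 4z + 5) = z^4 + 2z^3 + 4z^2 + 6z + 3.
Reduced: z^4 + 2z^3 + 4z^2 + 6z + 3.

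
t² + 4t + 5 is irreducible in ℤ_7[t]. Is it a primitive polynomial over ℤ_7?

Yes

Write f(t) = t² + 4t + 5.
|GF(7^2)^×| = 7^2 − 1 = 48. Prime factorization: 48 = 2^4·3.
f is primitive ⇔ t has order 48 in GF(7)[t]/(f), i.e. t^(48/q) ≠ 1 for each prime q | 48.
t^(24) mod f = 6.
t^(16) mod f = 4.
None equal 1, so t has full order 48; f is primitive.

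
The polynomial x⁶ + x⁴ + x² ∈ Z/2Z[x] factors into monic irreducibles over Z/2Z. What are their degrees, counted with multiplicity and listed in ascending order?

Write f(x) = x⁶ + x⁴ + x².
Roots in Z/2Z: f(0) = 0 → root; f(1) = 1.
Linear factors from roots: (x).
Complete factorization: f(x) = (x)^2·(x² + x + 1)^2.
Factor degrees with multiplicity: 1 + 1 + 2 + 2 = 6.

1, 1, 2, 2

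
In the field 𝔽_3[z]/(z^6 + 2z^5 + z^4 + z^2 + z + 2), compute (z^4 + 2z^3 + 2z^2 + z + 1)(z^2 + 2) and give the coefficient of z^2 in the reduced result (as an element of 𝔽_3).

Multiply in 𝔽_3[z]: (z^4 + 2z^3 + 2z^2 + z + 1)·(z^2 + 2) = z^6 + 2z^5 + z^4 + 2z^3 + 2z^2 + 2z + 2.
Reduce using z^6 ≡ z^5 + 2z^4 + 2z^2 + 2z + 1 (mod z^6 + 2z^5 + z^4 + z^2 + z + 2).
Reduced: 2z^3 + z^2 + z.

1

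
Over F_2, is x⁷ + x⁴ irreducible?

No

Write P(x) = x⁷ + x⁴.
Check for roots in F_2: P(0) = 0 → root; P(1) = 0 → root.
P(0) = 0, so (x) divides P(x); P is reducible.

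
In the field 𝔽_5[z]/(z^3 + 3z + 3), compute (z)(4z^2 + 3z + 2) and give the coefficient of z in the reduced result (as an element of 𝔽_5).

0

Multiply in 𝔽_5[z]: (z)·(4z^2 + 3z + 2) = 4z^3 + 3z^2 + 2z.
Reduce using z^3 ≡ 2z + 2 (mod z^3 + 3z + 3).
Reduced: 3z^2 + 3.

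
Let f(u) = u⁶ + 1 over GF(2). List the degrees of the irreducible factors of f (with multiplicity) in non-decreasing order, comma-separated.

Roots in GF(2): f(0) = 1; f(1) = 0 → root.
Linear factors from roots: (u + 1).
Complete factorization: f(u) = (u + 1)^2·(u² + u + 1)^2.
Factor degrees with multiplicity: 1 + 1 + 2 + 2 = 6.

1, 1, 2, 2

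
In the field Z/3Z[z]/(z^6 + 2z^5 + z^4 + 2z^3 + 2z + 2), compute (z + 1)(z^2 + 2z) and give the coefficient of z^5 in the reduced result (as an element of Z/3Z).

Multiply in Z/3Z[z]: (z + 1)·(z^2 + 2z) = z^3 + 2z.
Reduced: z^3 + 2z.

0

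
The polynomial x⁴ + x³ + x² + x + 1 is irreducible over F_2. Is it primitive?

Write f(x) = x⁴ + x³ + x² + x + 1.
|GF(2^4)^×| = 2^4 − 1 = 15. Prime factorization: 15 = 3·5.
f is primitive ⇔ x has order 15 in GF(2)[x]/(f), i.e. x^(15/q) ≠ 1 for each prime q | 15.
x^(5) mod f = 1
x^(3) mod f = x³.
Since x^(5) = 1, the order of x divides 5 < 15; not primitive.

No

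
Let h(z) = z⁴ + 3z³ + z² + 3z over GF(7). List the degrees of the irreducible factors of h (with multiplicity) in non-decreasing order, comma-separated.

Linear factors from roots: (z), (z + 3).
Complete factorization: h(z) = (z)·(z + 3)·(z² + 1).
Factor degrees with multiplicity: 1 + 1 + 2 = 4.

1, 1, 2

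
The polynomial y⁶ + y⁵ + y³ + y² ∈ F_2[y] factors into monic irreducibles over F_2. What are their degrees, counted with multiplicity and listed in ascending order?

Write h(y) = y⁶ + y⁵ + y³ + y².
Roots in F_2: h(0) = 0 → root; h(1) = 0 → root.
Linear factors from roots: (y), (y + 1).
Complete factorization: h(y) = (y)^2·(y + 1)^2·(y² + y + 1).
Factor degrees with multiplicity: 1 + 1 + 1 + 1 + 2 = 6.

1, 1, 1, 1, 2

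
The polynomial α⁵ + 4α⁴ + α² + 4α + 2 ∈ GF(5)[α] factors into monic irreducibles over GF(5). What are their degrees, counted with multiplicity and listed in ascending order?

1, 1, 3

Write f(α) = α⁵ + 4α⁴ + α² + 4α + 2.
Roots in GF(5): f(0) = 2; f(1) = 2; f(2) = 0 → root; f(3) = 0 → root; f(4) = 2.
Linear factors from roots: (α + 3), (α + 2).
Complete factorization: f(α) = (α + 2)·(α + 3)·(α³ + 4α² + 4α + 2).
Factor degrees with multiplicity: 1 + 1 + 3 = 5.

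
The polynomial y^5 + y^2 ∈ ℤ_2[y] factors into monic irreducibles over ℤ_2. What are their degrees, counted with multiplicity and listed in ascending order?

1, 1, 1, 2

Write f(y) = y^5 + y^2.
Roots in ℤ_2: f(0) = 0 → root; f(1) = 0 → root.
Linear factors from roots: (y), (y + 1).
Complete factorization: f(y) = (y + 1)·(y)^2·(y^2 + y + 1).
Factor degrees with multiplicity: 1 + 1 + 1 + 2 = 5.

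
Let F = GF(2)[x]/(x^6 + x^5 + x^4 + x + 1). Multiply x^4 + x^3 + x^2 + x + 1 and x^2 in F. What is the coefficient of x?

1

Multiply in GF(2)[x]: (x^4 + x^3 + x^2 + x + 1)·(x^2) = x^6 + x^5 + x^4 + x^3 + x^2.
Reduce using x^6 ≡ x^5 + x^4 + x + 1 (mod x^6 + x^5 + x^4 + x + 1).
Reduced: x^3 + x^2 + x + 1.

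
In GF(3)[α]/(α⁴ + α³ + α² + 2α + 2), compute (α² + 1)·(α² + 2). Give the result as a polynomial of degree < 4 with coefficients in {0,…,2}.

Multiply in GF(3)[α]: (α² + 1)·(α² + 2) = α⁴ + 2.
Reduce using α⁴ ≡ 2α³ + 2α² + α + 1 (mod α⁴ + α³ + α² + 2α + 2).
Reduced: 2α³ + 2α² + α.

2α^3 + 2α^2 + α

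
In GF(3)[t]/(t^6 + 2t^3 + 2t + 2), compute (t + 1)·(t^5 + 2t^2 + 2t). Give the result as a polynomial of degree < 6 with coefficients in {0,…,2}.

t^5 + t^2 + 1

Multiply in GF(3)[t]: (t + 1)·(t^5 + 2t^2 + 2t) = t^6 + t^5 + 2t^3 + t^2 + 2t.
Reduce using t^6 ≡ t^3 + t + 1 (mod t^6 + 2t^3 + 2t + 2).
Reduced: t^5 + t^2 + 1.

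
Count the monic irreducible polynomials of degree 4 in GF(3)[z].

18

By the necklace-counting formula, N_3(4) = (1/4) Σ_{d|4} μ(4/d)·3^d.
Divisors of 4: 1, 2, 4; μ(4/d) for each: 0, -1, 1.
Σ = − 3^2 + 3^4 = 72.
N = 72/4 = 18.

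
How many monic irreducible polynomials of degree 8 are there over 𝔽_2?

30

x^(2^8) − x is the product of all monic irreducibles of degree dividing 8; Möbius inversion gives N = (1/8) Σ μ(8/d)·2^d.
Divisors of 8: 1, 2, 4, 8; μ(8/d) for each: 0, 0, -1, 1.
Σ = − 2^4 + 2^8 = 240.
N = 240/8 = 30.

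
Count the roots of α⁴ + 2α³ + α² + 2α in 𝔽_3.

2

Write f(α) = α⁴ + 2α³ + α² + 2α.
Evaluate at each of the 3 elements of 𝔽_3:
f(0) = 0 → root; f(1) = 0 → root; f(2) = 1.
Roots: {0, 1}.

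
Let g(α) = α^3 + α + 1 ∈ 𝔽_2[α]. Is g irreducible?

Check for roots in 𝔽_2: g(0) = 1; g(1) = 1.
No roots. A degree-3 polynomial over a field with no linear factor is irreducible.

Yes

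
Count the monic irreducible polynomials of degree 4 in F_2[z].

3

x^(2^4) − x is the product of all monic irreducibles of degree dividing 4; Möbius inversion gives N = (1/4) Σ μ(4/d)·2^d.
Divisors of 4: 1, 2, 4; μ(4/d) for each: 0, -1, 1.
Σ = − 2^2 + 2^4 = 12.
N = 12/4 = 3.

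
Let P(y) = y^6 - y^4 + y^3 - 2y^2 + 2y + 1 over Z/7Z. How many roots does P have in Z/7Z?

Evaluate at each of the 7 elements of Z/7Z:
P(0) = 1; P(1) = 2; P(2) = 4; P(3) = 6; P(4) = 3; P(5) = 1; P(6) = 3.
No element is a root.

0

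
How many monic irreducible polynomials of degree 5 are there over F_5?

624

By the necklace-counting formula, N_5(5) = (1/5) Σ_{d|5} μ(5/d)·5^d.
Divisors of 5: 1, 5; μ(5/d) for each: -1, 1.
Σ = − 5^1 + 5^5 = 3120.
N = 3120/5 = 624.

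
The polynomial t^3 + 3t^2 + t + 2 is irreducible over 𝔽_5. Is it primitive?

Write f(t) = t^3 + 3t^2 + t + 2.
|GF(5^3)^×| = 5^3 − 1 = 124. Prime factorization: 124 = 2^2·31.
f is primitive ⇔ t has order 124 in GF(5)[t]/(f), i.e. t^(124/q) ≠ 1 for each prime q | 124.
t^(62) mod f = 4.
t^(4) mod f = 3t^2 + t + 1.
None equal 1, so t has full order 124; f is primitive.

Yes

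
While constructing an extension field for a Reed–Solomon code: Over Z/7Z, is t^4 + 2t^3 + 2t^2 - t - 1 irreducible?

Write g(t) = t^4 + 2t^3 + 2t^2 - t - 1.
Check for roots in Z/7Z: g(0) = 6; g(1) = 3; g(2) = 2; g(3) = 2; g(4) = 5; g(5) = 2; g(6) = 1.
No roots, so no linear factors.
Degree-2 irreducible divisors: test the 21 monic irreducibles of degree 2 over GF(7).
None of them divide g (all give nonzero remainder).
No irreducible factor of degree ≤ 2 exists, so g is irreducible over GF(7).

Yes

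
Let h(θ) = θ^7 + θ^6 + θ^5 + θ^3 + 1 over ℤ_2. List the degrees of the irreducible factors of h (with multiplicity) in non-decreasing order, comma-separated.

Roots in ℤ_2: h(0) = 1; h(1) = 1.
Complete factorization: h(θ) = (θ^2 + θ + 1)^2·(θ^3 + θ^2 + 1).
Factor degrees with multiplicity: 2 + 2 + 3 = 7.

2, 2, 3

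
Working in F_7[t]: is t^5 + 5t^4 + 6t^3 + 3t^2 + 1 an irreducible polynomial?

Write m(t) = t^5 + 5t^4 + 6t^3 + 3t^2 + 1.
Check for roots in F_7: m(0) = 1; m(1) = 2; m(2) = 5; m(3) = 5; m(4) = 0 → root; m(5) = 6; m(6) = 2.
m(4) = 0, so (t − 4) divides m(t); m is reducible.

No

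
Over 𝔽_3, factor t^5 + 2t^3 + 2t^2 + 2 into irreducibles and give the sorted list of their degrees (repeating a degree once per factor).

5

Write g(t) = t^5 + 2t^3 + 2t^2 + 2.
Roots in 𝔽_3: g(0) = 2; g(1) = 1; g(2) = 1.
Complete factorization: g(t) = (t^5 + 2t^3 + 2t^2 + 2).
Factor degrees with multiplicity: 5 = 5.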